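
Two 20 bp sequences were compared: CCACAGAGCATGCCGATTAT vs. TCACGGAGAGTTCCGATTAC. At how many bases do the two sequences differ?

Mismatches (1-based): base 1: C→T; base 5: A→G; base 9: C→A; base 10: A→G; base 12: G→T; base 20: T→C.

6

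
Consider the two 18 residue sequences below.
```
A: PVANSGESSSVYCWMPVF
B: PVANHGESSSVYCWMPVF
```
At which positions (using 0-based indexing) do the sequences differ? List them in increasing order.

4

Scanning 0-based: 4: S/H.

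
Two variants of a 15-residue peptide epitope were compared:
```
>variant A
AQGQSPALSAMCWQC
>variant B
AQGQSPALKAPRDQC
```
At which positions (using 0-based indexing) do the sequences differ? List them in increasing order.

8, 10, 11, 12

Scanning 0-based: 8: S/K; 10: M/P; 11: C/R; 12: W/D.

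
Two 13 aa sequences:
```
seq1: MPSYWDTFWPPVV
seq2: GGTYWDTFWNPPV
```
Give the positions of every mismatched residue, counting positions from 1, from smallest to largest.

1, 2, 3, 10, 12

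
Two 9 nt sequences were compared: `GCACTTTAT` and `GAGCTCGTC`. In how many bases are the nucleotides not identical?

6

The sequences differ at bases 2, 3, 6, 7, 8, 9 (1-based) — 6 in total.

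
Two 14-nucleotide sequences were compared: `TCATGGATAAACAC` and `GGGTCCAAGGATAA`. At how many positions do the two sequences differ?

10

Comparing position by position, 10 positions differ: 1 (T/G), 2 (C/G), 3 (A/G), 5 (G/C), 6 (G/C), 8 (T/A), 9 (A/G), 10 (A/G), 12 (C/T), 14 (C/A).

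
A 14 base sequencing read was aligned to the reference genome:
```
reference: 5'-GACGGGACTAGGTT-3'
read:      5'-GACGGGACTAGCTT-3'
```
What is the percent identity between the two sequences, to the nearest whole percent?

93%

Mismatch at position 12 (1-based): 1 of 14.
Identical positions: 13/14 = 92.86% → 93%.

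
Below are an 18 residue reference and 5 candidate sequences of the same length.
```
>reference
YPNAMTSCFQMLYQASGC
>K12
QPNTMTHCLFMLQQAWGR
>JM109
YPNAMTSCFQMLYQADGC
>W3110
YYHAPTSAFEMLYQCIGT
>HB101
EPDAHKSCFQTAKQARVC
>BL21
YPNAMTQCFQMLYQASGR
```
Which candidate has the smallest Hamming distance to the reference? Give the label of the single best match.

JM109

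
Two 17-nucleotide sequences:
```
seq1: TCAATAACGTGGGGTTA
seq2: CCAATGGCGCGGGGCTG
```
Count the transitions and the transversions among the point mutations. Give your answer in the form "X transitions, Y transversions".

6 transitions, 0 transversions

Transitions (purine↔purine or pyrimidine↔pyrimidine): 1 T→C, 6 A→G, 7 A→G, 10 T→C, 15 T→C, 17 A→G.
Transversions (purine↔pyrimidine): none.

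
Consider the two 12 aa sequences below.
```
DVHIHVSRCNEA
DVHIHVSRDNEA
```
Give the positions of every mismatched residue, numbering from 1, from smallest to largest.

9

Differences at position 9 (C→D).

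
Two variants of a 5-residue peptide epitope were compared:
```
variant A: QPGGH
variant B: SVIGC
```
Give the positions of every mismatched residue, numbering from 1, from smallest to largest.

1, 2, 3, 5

Scanning 1-based: 1: Q/S; 2: P/V; 3: G/I; 5: H/C.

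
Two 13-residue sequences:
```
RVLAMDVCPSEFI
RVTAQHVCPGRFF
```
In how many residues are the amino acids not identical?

Comparing position by position, 6 residues differ: 3 (L/T), 5 (M/Q), 6 (D/H), 10 (S/G), 11 (E/R), 13 (I/F).

6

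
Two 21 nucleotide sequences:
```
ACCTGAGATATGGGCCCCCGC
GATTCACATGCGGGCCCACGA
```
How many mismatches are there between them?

9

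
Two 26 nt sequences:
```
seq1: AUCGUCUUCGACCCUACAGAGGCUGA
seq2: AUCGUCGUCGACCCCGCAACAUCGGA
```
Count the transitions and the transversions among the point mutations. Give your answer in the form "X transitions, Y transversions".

Transitions (purine↔purine or pyrimidine↔pyrimidine): 15 U→C, 16 A→G, 19 G→A, 21 G→A.
Transversions (purine↔pyrimidine): 7 U→G, 20 A→C, 22 G→U, 24 U→G.

4 transitions, 4 transversions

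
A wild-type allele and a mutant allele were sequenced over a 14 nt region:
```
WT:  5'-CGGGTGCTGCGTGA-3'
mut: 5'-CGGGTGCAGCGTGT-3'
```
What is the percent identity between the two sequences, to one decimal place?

Mismatches at positions 8, 14 (1-based): 2 of 14.
Identical positions: 12/14 = 85.71% → 85.7%.

85.7%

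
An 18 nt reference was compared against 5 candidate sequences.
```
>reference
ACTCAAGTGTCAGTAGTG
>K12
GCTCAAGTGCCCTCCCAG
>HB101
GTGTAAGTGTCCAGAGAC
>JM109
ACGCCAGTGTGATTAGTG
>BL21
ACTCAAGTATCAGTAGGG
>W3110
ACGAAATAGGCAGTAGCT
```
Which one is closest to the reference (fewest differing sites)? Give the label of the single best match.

BL21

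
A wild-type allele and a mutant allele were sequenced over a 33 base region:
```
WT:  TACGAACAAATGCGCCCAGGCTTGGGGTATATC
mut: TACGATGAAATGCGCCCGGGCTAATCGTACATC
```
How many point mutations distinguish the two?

8

The sequences differ at bases 6, 7, 18, 23, 24, 25, 26, 30 (1-based) — 8 in total.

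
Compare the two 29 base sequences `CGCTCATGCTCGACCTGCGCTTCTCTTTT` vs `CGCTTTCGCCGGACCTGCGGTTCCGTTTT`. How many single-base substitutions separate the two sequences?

8

The sequences differ at sites 5, 6, 7, 10, 11, 20, 24, 25 (1-based) — 8 in total.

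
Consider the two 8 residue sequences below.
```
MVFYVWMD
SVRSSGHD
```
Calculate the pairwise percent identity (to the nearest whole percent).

Mismatches at positions 1, 3, 4, 5, 6, 7 (1-based): 6 of 8.
Identical positions: 2/8 = 25% → 25%.

25%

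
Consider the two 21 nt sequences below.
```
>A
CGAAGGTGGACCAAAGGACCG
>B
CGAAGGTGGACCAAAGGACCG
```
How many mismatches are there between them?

0

The two sequences are identical at every position.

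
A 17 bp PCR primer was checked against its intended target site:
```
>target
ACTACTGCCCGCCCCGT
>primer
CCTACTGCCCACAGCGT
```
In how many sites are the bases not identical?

4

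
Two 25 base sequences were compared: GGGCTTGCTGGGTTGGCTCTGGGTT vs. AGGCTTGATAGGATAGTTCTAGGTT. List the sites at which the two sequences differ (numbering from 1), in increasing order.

Scanning 1-based: 1: G/A; 8: C/A; 10: G/A; 13: T/A; 15: G/A; 17: C/T; 21: G/A.

1, 8, 10, 13, 15, 17, 21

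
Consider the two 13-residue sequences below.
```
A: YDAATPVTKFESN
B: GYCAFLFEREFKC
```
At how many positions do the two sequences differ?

12

The sequences differ at positions 1, 2, 3, 5, 6, 7, 8, 9, 10, 11, 12, 13 (1-based) — 12 in total.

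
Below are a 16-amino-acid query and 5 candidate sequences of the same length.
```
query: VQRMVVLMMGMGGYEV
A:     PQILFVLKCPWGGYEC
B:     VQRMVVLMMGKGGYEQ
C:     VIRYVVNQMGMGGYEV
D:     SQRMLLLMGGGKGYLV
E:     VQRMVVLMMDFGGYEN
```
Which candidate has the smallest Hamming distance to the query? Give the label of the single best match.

A differs at 9 residues; B differs at 2 residues; C differs at 4 residues; D differs at 7 residues; E differs at 3 residues. The closest is B.

B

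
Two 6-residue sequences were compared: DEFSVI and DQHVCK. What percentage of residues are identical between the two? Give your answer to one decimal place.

16.7%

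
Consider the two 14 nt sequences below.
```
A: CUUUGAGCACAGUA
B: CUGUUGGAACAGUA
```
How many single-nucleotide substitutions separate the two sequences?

4

Comparing position by position, 4 bases differ: 3 (U/G), 5 (G/U), 6 (A/G), 8 (C/A).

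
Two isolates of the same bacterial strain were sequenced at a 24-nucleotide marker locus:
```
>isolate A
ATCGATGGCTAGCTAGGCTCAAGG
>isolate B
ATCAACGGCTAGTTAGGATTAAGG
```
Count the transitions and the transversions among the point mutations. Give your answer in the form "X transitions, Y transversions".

4 transitions, 1 transversion

Mismatches (1-based):
site 4: G→A (purine→purine, transition)
site 6: T→C (pyrimidine→pyrimidine, transition)
site 13: C→T (pyrimidine→pyrimidine, transition)
site 18: C→A (pyrimidine→purine, transversion)
site 20: C→T (pyrimidine→pyrimidine, transition)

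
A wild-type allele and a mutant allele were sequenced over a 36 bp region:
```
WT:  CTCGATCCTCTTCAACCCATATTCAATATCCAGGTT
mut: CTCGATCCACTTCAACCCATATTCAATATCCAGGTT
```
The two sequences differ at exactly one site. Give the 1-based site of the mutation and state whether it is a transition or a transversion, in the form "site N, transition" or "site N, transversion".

The sequences differ only at site 9: T→A (pyrimidine→purine), a transversion.

site 9, transversion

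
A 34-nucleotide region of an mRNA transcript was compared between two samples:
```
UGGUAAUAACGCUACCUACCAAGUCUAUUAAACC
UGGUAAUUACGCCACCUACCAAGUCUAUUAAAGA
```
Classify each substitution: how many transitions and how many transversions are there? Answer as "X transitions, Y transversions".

Transitions (purine↔purine or pyrimidine↔pyrimidine): 13 U→C.
Transversions (purine↔pyrimidine): 8 A→U, 33 C→G, 34 C→A.

1 transition, 3 transversions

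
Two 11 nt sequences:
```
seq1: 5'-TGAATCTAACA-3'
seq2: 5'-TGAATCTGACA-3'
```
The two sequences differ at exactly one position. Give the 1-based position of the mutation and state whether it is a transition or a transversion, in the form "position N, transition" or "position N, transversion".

position 8, transition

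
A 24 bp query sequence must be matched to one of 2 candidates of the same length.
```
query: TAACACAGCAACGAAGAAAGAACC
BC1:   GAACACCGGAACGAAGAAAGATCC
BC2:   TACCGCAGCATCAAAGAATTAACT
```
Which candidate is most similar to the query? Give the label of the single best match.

Hamming distances to query — BC1: 4; BC2: 7.
Smallest is BC1 with 4 mismatches.

BC1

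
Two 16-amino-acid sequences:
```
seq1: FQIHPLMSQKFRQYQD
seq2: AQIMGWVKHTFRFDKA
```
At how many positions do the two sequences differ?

12

Comparing position by position, 12 positions differ: 1 (F/A), 4 (H/M), 5 (P/G), 6 (L/W), 7 (M/V), 8 (S/K), 9 (Q/H), 10 (K/T), 13 (Q/F), 14 (Y/D), 15 (Q/K), 16 (D/A).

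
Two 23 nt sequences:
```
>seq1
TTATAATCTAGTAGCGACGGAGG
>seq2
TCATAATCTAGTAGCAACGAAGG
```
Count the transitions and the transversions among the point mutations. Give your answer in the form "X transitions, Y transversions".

3 transitions, 0 transversions

Mismatches (1-based):
site 2: T→C (pyrimidine→pyrimidine, transition)
site 16: G→A (purine→purine, transition)
site 20: G→A (purine→purine, transition)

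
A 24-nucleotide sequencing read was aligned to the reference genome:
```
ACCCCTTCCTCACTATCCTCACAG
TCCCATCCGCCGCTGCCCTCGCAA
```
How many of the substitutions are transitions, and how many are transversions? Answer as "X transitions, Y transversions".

Mismatches (1-based):
base 1: A→T (purine→pyrimidine, transversion)
base 5: C→A (pyrimidine→purine, transversion)
base 7: T→C (pyrimidine→pyrimidine, transition)
base 9: C→G (pyrimidine→purine, transversion)
base 10: T→C (pyrimidine→pyrimidine, transition)
base 12: A→G (purine→purine, transition)
base 15: A→G (purine→purine, transition)
base 16: T→C (pyrimidine→pyrimidine, transition)
base 21: A→G (purine→purine, transition)
base 24: G→A (purine→purine, transition)

7 transitions, 3 transversions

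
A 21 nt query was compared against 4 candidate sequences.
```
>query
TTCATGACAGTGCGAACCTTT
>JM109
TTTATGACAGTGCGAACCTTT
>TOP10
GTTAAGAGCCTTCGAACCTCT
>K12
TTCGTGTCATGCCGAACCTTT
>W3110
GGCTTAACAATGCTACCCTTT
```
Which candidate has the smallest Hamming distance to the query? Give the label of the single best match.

JM109 differs at 1 position; TOP10 differs at 8 positions; K12 differs at 5 positions; W3110 differs at 7 positions. The closest is JM109.

JM109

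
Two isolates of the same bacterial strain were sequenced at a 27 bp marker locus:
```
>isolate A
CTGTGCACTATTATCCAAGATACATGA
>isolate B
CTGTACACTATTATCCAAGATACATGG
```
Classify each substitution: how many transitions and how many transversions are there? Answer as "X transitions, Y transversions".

Mismatches (1-based):
site 5: G→A (purine→purine, transition)
site 27: A→G (purine→purine, transition)

2 transitions, 0 transversions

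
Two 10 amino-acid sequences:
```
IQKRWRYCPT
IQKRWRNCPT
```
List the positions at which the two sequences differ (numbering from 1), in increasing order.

Scanning 1-based: 7: Y/N.

7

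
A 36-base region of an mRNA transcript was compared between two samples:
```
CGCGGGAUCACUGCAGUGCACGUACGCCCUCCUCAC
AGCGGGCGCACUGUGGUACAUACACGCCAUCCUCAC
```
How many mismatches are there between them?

10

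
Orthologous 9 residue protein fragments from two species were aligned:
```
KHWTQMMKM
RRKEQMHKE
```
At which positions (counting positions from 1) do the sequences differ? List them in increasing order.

Scanning 1-based: 1: K/R; 2: H/R; 3: W/K; 4: T/E; 7: M/H; 9: M/E.

1, 2, 3, 4, 7, 9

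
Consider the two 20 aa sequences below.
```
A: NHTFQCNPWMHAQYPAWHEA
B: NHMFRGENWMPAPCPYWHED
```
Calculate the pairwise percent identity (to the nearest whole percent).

50%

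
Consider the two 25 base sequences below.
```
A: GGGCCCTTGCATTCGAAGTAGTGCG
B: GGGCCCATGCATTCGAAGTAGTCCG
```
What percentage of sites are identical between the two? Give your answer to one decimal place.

92.0%

Mismatches at positions 7, 23 (1-based): 2 of 25.
Identical positions: 23/25 = 92% → 92.0%.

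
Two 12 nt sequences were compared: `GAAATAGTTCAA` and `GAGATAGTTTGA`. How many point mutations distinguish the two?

Comparing position by position, 3 sites differ: 3 (A/G), 10 (C/T), 11 (A/G).

3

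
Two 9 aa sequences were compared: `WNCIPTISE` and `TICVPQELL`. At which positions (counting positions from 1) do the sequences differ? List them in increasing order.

1, 2, 4, 6, 7, 8, 9

Differences at position 1 (W→T), position 2 (N→I), position 4 (I→V), position 6 (T→Q), position 7 (I→E), position 8 (S→L), position 9 (E→L).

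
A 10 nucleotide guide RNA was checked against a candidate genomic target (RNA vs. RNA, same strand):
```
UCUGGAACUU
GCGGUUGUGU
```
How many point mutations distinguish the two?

7

The sequences differ at bases 1, 3, 5, 6, 7, 8, 9 (1-based) — 7 in total.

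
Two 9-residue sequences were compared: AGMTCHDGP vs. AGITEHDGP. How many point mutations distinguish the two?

2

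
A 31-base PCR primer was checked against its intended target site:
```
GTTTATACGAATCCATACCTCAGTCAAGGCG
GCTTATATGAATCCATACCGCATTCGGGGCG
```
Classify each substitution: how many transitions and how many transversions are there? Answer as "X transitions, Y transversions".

4 transitions, 2 transversions

Transitions (purine↔purine or pyrimidine↔pyrimidine): 2 T→C, 8 C→T, 26 A→G, 27 A→G.
Transversions (purine↔pyrimidine): 20 T→G, 23 G→T.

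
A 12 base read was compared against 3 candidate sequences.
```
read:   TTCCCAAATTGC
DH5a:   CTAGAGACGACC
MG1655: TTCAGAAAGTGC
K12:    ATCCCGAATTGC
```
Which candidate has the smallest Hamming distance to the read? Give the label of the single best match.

K12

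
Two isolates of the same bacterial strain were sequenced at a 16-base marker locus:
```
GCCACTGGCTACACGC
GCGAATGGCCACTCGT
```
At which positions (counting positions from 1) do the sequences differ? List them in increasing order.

Differences at position 3 (C→G), position 5 (C→A), position 10 (T→C), position 13 (A→T), position 16 (C→T).

3, 5, 10, 13, 16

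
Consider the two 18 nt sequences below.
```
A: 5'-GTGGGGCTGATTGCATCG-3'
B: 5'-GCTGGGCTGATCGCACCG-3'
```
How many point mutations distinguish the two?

Mismatches (1-based): position 2: T→C; position 3: G→T; position 12: T→C; position 16: T→C.

4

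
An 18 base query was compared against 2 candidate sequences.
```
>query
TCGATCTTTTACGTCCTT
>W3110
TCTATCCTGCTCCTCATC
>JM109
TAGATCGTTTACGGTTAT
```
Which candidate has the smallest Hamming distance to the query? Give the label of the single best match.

W3110 differs at 8 sites; JM109 differs at 6 sites. The closest is JM109.

JM109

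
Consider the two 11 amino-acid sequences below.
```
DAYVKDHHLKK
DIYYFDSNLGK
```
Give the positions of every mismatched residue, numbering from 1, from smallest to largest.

Differences at position 2 (A→I), position 4 (V→Y), position 5 (K→F), position 7 (H→S), position 8 (H→N), position 10 (K→G).

2, 4, 5, 7, 8, 10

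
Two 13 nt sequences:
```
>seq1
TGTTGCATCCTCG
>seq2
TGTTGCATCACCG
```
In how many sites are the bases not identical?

Mismatches (1-based): site 10: C→A; site 11: T→C.

2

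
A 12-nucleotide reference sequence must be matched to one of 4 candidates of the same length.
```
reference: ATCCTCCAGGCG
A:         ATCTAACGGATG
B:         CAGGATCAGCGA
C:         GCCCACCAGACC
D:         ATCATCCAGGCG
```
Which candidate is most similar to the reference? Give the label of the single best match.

D

A differs at 6 sites; B differs at 9 sites; C differs at 5 sites; D differs at 1 site. The closest is D.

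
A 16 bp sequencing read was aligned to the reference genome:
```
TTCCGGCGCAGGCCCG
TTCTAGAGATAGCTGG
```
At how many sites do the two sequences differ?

8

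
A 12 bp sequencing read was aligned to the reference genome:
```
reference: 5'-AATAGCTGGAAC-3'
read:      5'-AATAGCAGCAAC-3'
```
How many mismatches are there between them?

2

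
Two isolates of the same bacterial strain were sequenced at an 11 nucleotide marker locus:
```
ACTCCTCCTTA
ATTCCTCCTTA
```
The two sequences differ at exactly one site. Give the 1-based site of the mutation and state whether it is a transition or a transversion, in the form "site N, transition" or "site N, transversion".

Site 2 changes C→T. C is a pyrimidine and T is a pyrimidine, so this is a transition.

site 2, transition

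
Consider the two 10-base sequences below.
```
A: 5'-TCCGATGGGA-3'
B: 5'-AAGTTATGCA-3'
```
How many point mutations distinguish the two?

Comparing position by position, 8 positions differ: 1 (T/A), 2 (C/A), 3 (C/G), 4 (G/T), 5 (A/T), 6 (T/A), 7 (G/T), 9 (G/C).

8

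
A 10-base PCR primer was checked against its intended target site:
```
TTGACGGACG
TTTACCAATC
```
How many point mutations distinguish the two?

5

Mismatches (1-based): position 3: G→T; position 6: G→C; position 7: G→A; position 9: C→T; position 10: G→C.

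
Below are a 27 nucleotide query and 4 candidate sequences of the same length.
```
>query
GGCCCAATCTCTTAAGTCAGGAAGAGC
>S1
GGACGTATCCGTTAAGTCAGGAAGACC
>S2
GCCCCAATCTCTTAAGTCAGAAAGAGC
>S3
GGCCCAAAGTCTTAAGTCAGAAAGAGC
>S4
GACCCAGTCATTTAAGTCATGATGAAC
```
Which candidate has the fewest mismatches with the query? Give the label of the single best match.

S1 differs at 6 bases; S2 differs at 2 bases; S3 differs at 3 bases; S4 differs at 7 bases. The closest is S2.

S2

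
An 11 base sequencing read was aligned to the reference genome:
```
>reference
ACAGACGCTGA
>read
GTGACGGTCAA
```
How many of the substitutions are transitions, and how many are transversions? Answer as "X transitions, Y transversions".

7 transitions, 2 transversions

Mismatches (1-based):
position 1: A→G (purine→purine, transition)
position 2: C→T (pyrimidine→pyrimidine, transition)
position 3: A→G (purine→purine, transition)
position 4: G→A (purine→purine, transition)
position 5: A→C (purine→pyrimidine, transversion)
position 6: C→G (pyrimidine→purine, transversion)
position 8: C→T (pyrimidine→pyrimidine, transition)
position 9: T→C (pyrimidine→pyrimidine, transition)
position 10: G→A (purine→purine, transition)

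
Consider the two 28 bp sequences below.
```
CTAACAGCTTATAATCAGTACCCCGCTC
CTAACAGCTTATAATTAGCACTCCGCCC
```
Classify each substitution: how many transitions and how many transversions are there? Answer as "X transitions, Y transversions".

Mismatches (1-based):
base 16: C→T (pyrimidine→pyrimidine, transition)
base 19: T→C (pyrimidine→pyrimidine, transition)
base 22: C→T (pyrimidine→pyrimidine, transition)
base 27: T→C (pyrimidine→pyrimidine, transition)

4 transitions, 0 transversions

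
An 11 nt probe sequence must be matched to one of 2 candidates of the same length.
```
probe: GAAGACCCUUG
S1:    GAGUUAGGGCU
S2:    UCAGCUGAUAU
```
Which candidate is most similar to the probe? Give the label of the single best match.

S2

S1 differs at 9 positions; S2 differs at 8 positions. The closest is S2.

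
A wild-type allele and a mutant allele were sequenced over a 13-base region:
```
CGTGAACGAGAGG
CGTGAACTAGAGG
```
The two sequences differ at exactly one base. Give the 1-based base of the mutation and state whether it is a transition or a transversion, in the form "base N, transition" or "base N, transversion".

base 8, transversion

Base 8 changes G→T. G is a purine and T is a pyrimidine, so this is a transversion.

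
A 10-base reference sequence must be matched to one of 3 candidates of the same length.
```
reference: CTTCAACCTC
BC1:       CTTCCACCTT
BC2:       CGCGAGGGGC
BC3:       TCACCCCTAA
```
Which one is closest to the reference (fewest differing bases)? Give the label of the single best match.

BC1 differs at 2 bases; BC2 differs at 7 bases; BC3 differs at 8 bases. The closest is BC1.

BC1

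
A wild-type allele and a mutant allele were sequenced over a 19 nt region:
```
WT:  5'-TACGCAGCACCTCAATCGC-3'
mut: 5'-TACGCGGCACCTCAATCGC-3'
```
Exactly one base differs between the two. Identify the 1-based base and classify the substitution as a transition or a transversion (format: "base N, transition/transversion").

base 6, transition

Base 6 changes A→G. A is a purine and G is a purine, so this is a transition.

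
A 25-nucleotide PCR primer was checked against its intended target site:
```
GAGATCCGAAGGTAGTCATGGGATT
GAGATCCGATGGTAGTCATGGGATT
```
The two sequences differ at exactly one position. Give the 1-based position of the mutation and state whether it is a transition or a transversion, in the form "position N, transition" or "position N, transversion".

Position 10 changes A→T. A is a purine and T is a pyrimidine, so this is a transversion.

position 10, transversion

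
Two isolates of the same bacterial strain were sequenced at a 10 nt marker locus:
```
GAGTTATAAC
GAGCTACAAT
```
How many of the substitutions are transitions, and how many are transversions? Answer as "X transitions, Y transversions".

Mismatches (1-based):
site 4: T→C (pyrimidine→pyrimidine, transition)
site 7: T→C (pyrimidine→pyrimidine, transition)
site 10: C→T (pyrimidine→pyrimidine, transition)

3 transitions, 0 transversions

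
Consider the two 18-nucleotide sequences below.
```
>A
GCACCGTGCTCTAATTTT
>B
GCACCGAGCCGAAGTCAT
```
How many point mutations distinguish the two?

Comparing position by position, 7 bases differ: 7 (T/A), 10 (T/C), 11 (C/G), 12 (T/A), 14 (A/G), 16 (T/C), 17 (T/A).

7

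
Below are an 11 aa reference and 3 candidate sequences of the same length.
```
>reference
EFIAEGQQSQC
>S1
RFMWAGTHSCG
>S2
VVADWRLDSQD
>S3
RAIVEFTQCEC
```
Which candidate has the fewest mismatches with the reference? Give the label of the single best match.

Hamming distances to reference — S1: 8; S2: 9; S3: 7.
Smallest is S3 with 7 mismatches.

S3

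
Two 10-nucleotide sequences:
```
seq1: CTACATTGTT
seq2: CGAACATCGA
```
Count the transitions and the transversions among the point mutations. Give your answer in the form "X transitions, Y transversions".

Transitions (purine↔purine or pyrimidine↔pyrimidine): none.
Transversions (purine↔pyrimidine): 2 T→G, 4 C→A, 5 A→C, 6 T→A, 8 G→C, 9 T→G, 10 T→A.

0 transitions, 7 transversions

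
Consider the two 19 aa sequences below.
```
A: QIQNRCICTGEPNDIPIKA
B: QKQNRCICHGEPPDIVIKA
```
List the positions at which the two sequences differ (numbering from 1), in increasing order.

2, 9, 13, 16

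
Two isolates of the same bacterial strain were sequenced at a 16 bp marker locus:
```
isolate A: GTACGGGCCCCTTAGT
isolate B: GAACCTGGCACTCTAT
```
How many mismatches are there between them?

8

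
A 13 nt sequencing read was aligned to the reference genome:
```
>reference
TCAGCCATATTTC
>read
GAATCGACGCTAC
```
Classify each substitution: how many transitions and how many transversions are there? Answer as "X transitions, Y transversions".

3 transitions, 5 transversions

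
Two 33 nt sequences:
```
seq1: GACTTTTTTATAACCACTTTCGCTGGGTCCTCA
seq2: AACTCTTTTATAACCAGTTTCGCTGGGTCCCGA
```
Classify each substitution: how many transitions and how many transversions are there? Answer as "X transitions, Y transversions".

3 transitions, 2 transversions

Transitions (purine↔purine or pyrimidine↔pyrimidine): 1 G→A, 5 T→C, 31 T→C.
Transversions (purine↔pyrimidine): 17 C→G, 32 C→G.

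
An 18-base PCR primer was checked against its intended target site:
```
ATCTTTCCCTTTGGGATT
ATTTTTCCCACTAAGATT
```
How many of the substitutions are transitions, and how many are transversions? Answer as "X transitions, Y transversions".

Transitions (purine↔purine or pyrimidine↔pyrimidine): 3 C→T, 11 T→C, 13 G→A, 14 G→A.
Transversions (purine↔pyrimidine): 10 T→A.

4 transitions, 1 transversion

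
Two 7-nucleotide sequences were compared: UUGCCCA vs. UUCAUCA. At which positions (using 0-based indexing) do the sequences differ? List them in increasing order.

2, 3, 4

Differences at position 2 (G→C), position 3 (C→A), position 4 (C→U).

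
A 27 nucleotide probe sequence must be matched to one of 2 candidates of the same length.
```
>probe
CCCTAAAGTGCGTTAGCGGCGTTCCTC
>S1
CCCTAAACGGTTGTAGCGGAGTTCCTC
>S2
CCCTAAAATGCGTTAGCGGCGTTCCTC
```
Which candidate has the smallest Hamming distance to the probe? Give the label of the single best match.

S2

Hamming distances to probe — S1: 6; S2: 1.
Smallest is S2 with 1 mismatch.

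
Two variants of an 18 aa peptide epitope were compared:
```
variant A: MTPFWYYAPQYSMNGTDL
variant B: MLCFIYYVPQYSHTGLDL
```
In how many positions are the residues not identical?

7

Mismatches (1-based): position 2: T→L; position 3: P→C; position 5: W→I; position 8: A→V; position 13: M→H; position 14: N→T; position 16: T→L.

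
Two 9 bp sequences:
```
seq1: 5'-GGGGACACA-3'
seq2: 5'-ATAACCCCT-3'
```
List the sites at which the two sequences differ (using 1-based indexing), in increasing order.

1, 2, 3, 4, 5, 7, 9

Differences at site 1 (G→A), site 2 (G→T), site 3 (G→A), site 4 (G→A), site 5 (A→C), site 7 (A→C), site 9 (A→T).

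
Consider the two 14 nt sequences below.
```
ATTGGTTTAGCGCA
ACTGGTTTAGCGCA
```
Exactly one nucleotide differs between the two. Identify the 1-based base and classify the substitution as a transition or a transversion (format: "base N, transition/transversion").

The sequences differ only at base 2: T→C (pyrimidine→pyrimidine), a transition.

base 2, transition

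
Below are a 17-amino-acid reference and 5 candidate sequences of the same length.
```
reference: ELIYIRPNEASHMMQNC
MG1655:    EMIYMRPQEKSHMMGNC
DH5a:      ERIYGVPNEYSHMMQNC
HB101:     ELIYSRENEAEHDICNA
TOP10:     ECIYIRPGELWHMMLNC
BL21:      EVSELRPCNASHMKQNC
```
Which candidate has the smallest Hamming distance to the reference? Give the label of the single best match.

MG1655 differs at 5 residues; DH5a differs at 4 residues; HB101 differs at 7 residues; TOP10 differs at 5 residues; BL21 differs at 7 residues. The closest is DH5a.

DH5a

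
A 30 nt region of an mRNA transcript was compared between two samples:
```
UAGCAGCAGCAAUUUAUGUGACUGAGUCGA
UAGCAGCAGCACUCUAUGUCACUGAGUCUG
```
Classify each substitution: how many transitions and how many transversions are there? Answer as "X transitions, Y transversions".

Transitions (purine↔purine or pyrimidine↔pyrimidine): 14 U→C, 30 A→G.
Transversions (purine↔pyrimidine): 12 A→C, 20 G→C, 29 G→U.

2 transitions, 3 transversions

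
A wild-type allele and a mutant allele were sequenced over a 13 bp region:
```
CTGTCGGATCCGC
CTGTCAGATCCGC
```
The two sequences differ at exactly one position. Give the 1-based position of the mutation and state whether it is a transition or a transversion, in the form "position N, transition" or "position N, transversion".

position 6, transition

Position 6 changes G→A. G is a purine and A is a purine, so this is a transition.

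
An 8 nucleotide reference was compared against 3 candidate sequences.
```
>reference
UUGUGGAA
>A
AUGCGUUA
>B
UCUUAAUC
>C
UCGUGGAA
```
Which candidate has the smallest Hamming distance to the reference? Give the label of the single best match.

C

A differs at 4 sites; B differs at 6 sites; C differs at 1 site. The closest is C.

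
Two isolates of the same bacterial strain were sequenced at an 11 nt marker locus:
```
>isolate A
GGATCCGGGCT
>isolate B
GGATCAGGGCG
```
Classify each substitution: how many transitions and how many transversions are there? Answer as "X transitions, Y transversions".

0 transitions, 2 transversions

Transitions (purine↔purine or pyrimidine↔pyrimidine): none.
Transversions (purine↔pyrimidine): 6 C→A, 11 T→G.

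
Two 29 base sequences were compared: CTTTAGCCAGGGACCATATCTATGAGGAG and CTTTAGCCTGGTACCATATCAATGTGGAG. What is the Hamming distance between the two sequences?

The sequences differ at bases 9, 12, 21, 25 (1-based) — 4 in total.

4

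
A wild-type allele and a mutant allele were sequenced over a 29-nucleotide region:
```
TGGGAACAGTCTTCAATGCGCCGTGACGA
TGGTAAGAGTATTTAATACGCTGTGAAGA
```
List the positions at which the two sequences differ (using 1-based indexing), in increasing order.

4, 7, 11, 14, 18, 22, 27

Scanning 1-based: 4: G/T; 7: C/G; 11: C/A; 14: C/T; 18: G/A; 22: C/T; 27: C/A.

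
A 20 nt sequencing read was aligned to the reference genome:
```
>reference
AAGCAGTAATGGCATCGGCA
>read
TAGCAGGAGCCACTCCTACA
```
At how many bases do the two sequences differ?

10

Comparing position by position, 10 bases differ: 1 (A/T), 7 (T/G), 9 (A/G), 10 (T/C), 11 (G/C), 12 (G/A), 14 (A/T), 15 (T/C), 17 (G/T), 18 (G/A).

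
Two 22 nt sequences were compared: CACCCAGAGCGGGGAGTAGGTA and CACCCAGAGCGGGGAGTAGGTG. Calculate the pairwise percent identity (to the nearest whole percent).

95%

Mismatch at position 22 (1-based): 1 of 22.
Identical positions: 21/22 = 95.45% → 95%.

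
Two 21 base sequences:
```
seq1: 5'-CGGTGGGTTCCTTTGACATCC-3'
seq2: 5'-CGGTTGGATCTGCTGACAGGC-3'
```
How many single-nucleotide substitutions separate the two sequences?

7

Mismatches (1-based): position 5: G→T; position 8: T→A; position 11: C→T; position 12: T→G; position 13: T→C; position 19: T→G; position 20: C→G.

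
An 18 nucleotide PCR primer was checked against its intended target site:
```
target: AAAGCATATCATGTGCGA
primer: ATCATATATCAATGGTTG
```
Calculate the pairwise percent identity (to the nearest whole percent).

44%

Mismatches at positions 2, 3, 4, 5, 12, 13, 14, 16, 17, 18 (1-based): 10 of 18.
Identical positions: 8/18 = 44.44% → 44%.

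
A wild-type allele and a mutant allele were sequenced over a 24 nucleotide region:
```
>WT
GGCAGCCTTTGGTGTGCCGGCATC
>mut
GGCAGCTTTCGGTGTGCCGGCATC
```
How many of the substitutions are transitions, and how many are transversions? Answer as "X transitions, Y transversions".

2 transitions, 0 transversions

Transitions (purine↔purine or pyrimidine↔pyrimidine): 7 C→T, 10 T→C.
Transversions (purine↔pyrimidine): none.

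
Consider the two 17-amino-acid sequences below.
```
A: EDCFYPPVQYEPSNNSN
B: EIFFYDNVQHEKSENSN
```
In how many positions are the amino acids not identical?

7

The sequences differ at positions 2, 3, 6, 7, 10, 12, 14 (1-based) — 7 in total.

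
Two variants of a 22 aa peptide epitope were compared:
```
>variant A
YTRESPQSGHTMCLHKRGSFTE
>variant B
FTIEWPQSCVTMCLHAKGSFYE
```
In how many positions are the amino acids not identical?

8

The sequences differ at positions 1, 3, 5, 9, 10, 16, 17, 21 (1-based) — 8 in total.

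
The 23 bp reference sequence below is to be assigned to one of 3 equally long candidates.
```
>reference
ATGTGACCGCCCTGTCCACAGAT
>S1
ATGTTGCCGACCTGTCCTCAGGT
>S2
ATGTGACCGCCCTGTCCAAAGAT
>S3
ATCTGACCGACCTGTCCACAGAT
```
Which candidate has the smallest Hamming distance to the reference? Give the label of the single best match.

S1 differs at 5 sites; S2 differs at 1 site; S3 differs at 2 sites. The closest is S2.

S2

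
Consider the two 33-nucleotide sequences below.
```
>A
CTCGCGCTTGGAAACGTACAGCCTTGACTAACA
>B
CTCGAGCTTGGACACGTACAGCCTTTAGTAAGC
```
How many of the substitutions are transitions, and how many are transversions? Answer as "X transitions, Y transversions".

Mismatches (1-based):
site 5: C→A (pyrimidine→purine, transversion)
site 13: A→C (purine→pyrimidine, transversion)
site 26: G→T (purine→pyrimidine, transversion)
site 28: C→G (pyrimidine→purine, transversion)
site 32: C→G (pyrimidine→purine, transversion)
site 33: A→C (purine→pyrimidine, transversion)

0 transitions, 6 transversions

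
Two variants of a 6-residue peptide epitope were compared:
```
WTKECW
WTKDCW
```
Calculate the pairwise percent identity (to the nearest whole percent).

1 position differs (4), so 5 of 6 match: 5/6 = 83.33%.

83%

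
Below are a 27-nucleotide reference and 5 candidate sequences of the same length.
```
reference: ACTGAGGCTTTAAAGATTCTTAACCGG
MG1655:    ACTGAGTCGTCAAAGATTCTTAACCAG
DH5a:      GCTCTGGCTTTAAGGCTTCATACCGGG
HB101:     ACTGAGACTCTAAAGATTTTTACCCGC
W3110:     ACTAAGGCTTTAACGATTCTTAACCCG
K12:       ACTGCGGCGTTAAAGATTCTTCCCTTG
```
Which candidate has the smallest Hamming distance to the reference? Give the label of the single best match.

Hamming distances to reference — MG1655: 4; DH5a: 8; HB101: 5; W3110: 3; K12: 6.
Smallest is W3110 with 3 mismatches.

W3110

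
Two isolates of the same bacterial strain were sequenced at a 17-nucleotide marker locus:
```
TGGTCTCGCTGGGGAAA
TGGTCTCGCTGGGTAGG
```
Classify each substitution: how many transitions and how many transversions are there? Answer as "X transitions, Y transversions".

Transitions (purine↔purine or pyrimidine↔pyrimidine): 16 A→G, 17 A→G.
Transversions (purine↔pyrimidine): 14 G→T.

2 transitions, 1 transversion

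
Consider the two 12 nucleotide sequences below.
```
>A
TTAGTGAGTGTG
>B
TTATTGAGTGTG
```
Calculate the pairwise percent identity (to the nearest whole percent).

92%

1 position differs (4), so 11 of 12 match: 11/12 = 91.67%.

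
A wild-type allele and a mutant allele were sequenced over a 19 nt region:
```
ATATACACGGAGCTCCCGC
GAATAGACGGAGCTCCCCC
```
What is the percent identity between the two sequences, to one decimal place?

4 positions differ (1, 2, 6, 18), so 15 of 19 match: 15/19 = 78.95%.

78.9%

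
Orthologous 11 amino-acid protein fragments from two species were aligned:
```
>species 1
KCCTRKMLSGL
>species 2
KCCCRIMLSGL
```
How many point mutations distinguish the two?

2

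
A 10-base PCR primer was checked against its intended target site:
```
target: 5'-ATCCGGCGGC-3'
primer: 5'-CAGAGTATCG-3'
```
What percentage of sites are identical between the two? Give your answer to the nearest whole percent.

10%

9 positions differ (1, 2, 3, 4, 6, 7, 8, 9, 10), so 1 of 10 match: 1/10 = 10%.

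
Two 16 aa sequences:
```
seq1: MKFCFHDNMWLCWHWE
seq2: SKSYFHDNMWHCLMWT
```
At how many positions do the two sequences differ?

The sequences differ at positions 1, 3, 4, 11, 13, 14, 16 (1-based) — 7 in total.

7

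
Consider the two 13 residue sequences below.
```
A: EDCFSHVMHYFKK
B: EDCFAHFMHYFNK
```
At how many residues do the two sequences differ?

3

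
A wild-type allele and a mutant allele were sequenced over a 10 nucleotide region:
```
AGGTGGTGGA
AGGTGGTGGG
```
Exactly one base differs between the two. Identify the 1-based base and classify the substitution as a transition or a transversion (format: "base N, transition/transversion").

base 10, transition

The sequences differ only at base 10: A→G (purine→purine), a transition.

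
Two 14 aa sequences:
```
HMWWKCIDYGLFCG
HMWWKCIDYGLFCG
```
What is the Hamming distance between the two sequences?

No positions differ; the sequences are identical.

0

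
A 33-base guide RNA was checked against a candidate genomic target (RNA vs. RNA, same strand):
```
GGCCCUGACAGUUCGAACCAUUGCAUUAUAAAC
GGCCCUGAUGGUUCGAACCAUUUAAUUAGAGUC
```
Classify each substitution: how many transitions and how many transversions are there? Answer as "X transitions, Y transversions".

3 transitions, 4 transversions

Transitions (purine↔purine or pyrimidine↔pyrimidine): 9 C→U, 10 A→G, 31 A→G.
Transversions (purine↔pyrimidine): 23 G→U, 24 C→A, 29 U→G, 32 A→U.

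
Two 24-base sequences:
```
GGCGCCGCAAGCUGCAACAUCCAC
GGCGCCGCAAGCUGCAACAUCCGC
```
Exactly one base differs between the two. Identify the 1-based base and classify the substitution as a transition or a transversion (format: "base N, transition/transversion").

The sequences differ only at base 23: A→G (purine→purine), a transition.

base 23, transition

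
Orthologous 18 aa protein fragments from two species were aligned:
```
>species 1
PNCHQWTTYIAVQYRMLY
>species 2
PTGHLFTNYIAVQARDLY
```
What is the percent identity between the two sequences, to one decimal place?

Mismatches at positions 2, 3, 5, 6, 8, 14, 16 (1-based): 7 of 18.
Identical positions: 11/18 = 61.11% → 61.1%.

61.1%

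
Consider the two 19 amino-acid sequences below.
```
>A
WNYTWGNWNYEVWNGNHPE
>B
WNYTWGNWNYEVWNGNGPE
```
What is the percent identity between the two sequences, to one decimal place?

1 position differs (17), so 18 of 19 match: 18/19 = 94.74%.

94.7%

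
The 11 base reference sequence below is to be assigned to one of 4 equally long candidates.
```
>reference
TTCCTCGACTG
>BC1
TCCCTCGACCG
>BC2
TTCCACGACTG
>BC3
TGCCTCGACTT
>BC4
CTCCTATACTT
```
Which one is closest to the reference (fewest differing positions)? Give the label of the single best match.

BC2

Hamming distances to reference — BC1: 2; BC2: 1; BC3: 2; BC4: 4.
Smallest is BC2 with 1 mismatch.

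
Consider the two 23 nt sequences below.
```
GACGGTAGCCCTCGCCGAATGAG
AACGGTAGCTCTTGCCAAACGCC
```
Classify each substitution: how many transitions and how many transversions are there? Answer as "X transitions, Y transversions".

Transitions (purine↔purine or pyrimidine↔pyrimidine): 1 G→A, 10 C→T, 13 C→T, 17 G→A, 20 T→C.
Transversions (purine↔pyrimidine): 22 A→C, 23 G→C.

5 transitions, 2 transversions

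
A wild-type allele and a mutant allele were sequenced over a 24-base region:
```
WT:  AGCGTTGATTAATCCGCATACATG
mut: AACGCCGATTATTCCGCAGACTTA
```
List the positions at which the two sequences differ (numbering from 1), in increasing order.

2, 5, 6, 12, 19, 22, 24

Scanning 1-based: 2: G/A; 5: T/C; 6: T/C; 12: A/T; 19: T/G; 22: A/T; 24: G/A.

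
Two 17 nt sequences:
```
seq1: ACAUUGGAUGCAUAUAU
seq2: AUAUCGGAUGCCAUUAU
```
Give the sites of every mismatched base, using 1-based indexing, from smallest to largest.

Scanning 1-based: 2: C/U; 5: U/C; 12: A/C; 13: U/A; 14: A/U.

2, 5, 12, 13, 14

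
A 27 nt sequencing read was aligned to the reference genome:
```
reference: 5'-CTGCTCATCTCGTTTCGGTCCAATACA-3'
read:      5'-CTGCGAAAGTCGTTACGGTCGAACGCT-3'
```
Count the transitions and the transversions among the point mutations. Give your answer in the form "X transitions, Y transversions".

Mismatches (1-based):
position 5: T→G (pyrimidine→purine, transversion)
position 6: C→A (pyrimidine→purine, transversion)
position 8: T→A (pyrimidine→purine, transversion)
position 9: C→G (pyrimidine→purine, transversion)
position 15: T→A (pyrimidine→purine, transversion)
position 21: C→G (pyrimidine→purine, transversion)
position 24: T→C (pyrimidine→pyrimidine, transition)
position 25: A→G (purine→purine, transition)
position 27: A→T (purine→pyrimidine, transversion)

2 transitions, 7 transversions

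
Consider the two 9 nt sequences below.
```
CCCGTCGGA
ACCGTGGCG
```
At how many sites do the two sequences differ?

4

Mismatches (1-based): site 1: C→A; site 6: C→G; site 8: G→C; site 9: A→G.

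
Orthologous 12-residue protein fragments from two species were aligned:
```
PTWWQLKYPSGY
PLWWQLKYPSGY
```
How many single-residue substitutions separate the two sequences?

Mismatches (1-based): position 2: T→L.

1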